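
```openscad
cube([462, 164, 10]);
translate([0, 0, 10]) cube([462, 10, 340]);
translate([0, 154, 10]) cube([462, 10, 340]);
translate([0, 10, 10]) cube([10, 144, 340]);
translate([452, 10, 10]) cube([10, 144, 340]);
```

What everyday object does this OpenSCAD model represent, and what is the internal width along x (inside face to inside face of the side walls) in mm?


An open box. The internal width is 442 mm.

A 462×164 base slab with four walls standing on it — an open box. The base is 462 mm wide and the walls are 10 mm thick, so the internal width is 462 − 2 × 10 = 442 mm.


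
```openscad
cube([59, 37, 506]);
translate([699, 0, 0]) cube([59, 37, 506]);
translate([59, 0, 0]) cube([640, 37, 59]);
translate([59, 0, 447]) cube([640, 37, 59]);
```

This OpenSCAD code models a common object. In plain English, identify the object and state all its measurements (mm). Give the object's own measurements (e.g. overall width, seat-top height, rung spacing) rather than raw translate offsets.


A rectangular picture frame lying in the x–z plane (depth along y). The opening is 640 mm wide (x) by 388 mm tall (z), surrounded by a border 59 mm wide on all four sides. The frame is 37 mm deep and is made of two full-height vertical stiles with two horizontal rails fitted between them.


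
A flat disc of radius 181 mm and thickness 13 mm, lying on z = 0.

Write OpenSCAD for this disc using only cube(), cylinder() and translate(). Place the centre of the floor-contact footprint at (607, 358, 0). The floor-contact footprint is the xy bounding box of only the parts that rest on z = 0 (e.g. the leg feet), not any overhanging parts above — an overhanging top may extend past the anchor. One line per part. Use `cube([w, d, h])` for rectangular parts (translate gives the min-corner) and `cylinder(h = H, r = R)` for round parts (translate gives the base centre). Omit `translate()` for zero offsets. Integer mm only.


translate([607, 358, 0]) cylinder(h = 13, r = 181);


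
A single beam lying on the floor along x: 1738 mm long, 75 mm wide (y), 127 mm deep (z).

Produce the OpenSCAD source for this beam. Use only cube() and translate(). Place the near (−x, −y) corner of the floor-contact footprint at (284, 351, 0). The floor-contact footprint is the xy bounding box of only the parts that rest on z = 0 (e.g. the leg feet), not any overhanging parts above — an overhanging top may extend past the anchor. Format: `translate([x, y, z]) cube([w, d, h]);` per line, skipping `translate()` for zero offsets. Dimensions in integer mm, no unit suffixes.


translate([284, 351, 0]) cube([1738, 75, 127]);


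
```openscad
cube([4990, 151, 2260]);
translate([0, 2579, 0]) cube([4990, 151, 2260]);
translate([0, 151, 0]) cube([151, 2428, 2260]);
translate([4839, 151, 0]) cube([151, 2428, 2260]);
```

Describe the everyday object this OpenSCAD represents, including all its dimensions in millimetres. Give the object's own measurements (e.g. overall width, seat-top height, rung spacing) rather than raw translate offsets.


The wall frame of a small rectangular building: four walls, each 2260 mm tall and 151 mm thick, enclosing a footprint 4990 mm (x) by 2730 mm (y) outside-to-outside, with no floor or roof. The front and back walls (the −y and +y sides) span the full width; the two side walls fit between them.


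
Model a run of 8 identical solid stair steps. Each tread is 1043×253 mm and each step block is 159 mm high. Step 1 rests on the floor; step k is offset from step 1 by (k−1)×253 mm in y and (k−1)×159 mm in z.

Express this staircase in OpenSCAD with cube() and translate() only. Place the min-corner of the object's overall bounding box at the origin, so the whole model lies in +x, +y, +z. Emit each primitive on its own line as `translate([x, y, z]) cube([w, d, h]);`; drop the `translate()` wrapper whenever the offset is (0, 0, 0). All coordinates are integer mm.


cube([1043, 253, 159]);
translate([0, 253, 159]) cube([1043, 253, 159]);
translate([0, 506, 318]) cube([1043, 253, 159]);
translate([0, 759, 477]) cube([1043, 253, 159]);
translate([0, 1012, 636]) cube([1043, 253, 159]);
translate([0, 1265, 795]) cube([1043, 253, 159]);
translate([0, 1518, 954]) cube([1043, 253, 159]);
translate([0, 1771, 1113]) cube([1043, 253, 159]);


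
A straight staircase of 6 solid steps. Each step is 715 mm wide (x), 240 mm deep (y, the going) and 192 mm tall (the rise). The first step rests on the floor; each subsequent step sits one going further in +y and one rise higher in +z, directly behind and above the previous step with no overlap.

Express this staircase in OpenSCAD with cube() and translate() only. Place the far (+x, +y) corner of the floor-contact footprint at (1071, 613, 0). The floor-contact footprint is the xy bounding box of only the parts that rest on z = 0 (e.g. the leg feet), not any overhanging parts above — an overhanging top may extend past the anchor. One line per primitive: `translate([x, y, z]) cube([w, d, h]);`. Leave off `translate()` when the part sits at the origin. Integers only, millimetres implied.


translate([356, 373, 0]) cube([715, 240, 192]);
translate([356, 613, 192]) cube([715, 240, 192]);
translate([356, 853, 384]) cube([715, 240, 192]);
translate([356, 1093, 576]) cube([715, 240, 192]);
translate([356, 1333, 768]) cube([715, 240, 192]);
translate([356, 1573, 960]) cube([715, 240, 192]);


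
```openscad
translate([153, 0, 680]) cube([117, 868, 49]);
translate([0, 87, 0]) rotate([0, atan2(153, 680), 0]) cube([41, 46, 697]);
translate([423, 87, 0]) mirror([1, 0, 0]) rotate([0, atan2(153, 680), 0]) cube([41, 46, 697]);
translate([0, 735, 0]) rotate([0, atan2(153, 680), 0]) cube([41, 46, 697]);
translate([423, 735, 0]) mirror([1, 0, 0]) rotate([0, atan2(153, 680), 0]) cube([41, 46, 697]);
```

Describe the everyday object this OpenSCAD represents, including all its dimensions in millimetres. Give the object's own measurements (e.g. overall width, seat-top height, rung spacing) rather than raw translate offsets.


A sawhorse. A 117×868×49 mm beam (x, y, z) sits on two A-frame leg pairs. Each pair is two raked legs of 41×46 mm section (46 mm along y) splaying symmetrically in x. Each leg rises 680 mm vertically over 153 mm of horizontal reach and is 697 mm long along its own axis. Every leg's outer bottom edge rests on the floor and its outer top edge meets a bottom edge of the beam — the left legs (tilting toward +x) meet the beam's −x bottom edge, the right legs (their mirror images, tilting toward −x) meet its +x bottom edge — so the leg tops tuck under the beam, the beam's underside is 680 mm above the floor, and the feet are 423 mm apart outside-to-outside with the beam centred between them. The two leg pairs are set in 87 mm from either end of the beam.


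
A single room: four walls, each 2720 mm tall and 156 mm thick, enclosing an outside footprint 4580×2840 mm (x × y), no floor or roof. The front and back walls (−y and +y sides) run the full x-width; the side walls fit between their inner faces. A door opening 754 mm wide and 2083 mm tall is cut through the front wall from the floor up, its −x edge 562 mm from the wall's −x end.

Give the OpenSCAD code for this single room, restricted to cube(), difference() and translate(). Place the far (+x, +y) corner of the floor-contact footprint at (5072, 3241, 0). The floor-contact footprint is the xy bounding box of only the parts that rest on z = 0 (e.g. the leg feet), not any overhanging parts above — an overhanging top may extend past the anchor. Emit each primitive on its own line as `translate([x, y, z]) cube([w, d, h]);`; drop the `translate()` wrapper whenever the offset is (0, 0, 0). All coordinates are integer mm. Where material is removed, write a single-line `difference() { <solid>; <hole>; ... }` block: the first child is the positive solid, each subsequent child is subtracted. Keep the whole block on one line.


difference() { translate([492, 401, 0]) cube([4580, 156, 2720]); translate([1054, 401, 0]) cube([754, 156, 2083]); }
translate([492, 3085, 0]) cube([4580, 156, 2720]);
translate([492, 557, 0]) cube([156, 2528, 2720]);
translate([4916, 557, 0]) cube([156, 2528, 2720]);


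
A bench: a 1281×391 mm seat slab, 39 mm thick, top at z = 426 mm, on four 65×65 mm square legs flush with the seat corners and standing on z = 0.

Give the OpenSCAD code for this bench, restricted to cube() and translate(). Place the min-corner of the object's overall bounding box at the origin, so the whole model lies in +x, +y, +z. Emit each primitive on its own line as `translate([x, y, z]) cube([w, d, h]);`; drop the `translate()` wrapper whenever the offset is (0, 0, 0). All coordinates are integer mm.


// leg_h = 426 − 39 = 387
translate([0, 0, 387]) cube([1281, 391, 39]);
cube([65, 65, 387]);
translate([0, 326, 0]) cube([65, 65, 387]);
translate([1216, 0, 0]) cube([65, 65, 387]);
translate([1216, 326, 0]) cube([65, 65, 387]);


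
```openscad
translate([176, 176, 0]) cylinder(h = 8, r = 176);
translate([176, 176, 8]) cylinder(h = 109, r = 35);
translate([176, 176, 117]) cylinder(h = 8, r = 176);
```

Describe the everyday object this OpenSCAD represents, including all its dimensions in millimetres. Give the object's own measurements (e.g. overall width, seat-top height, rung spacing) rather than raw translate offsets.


A spool: two coaxial disc flanges of radius 176 mm and thickness 8 mm, joined by a core cylinder of radius 35 mm and height 109 mm. The lower flange rests on z = 0 and the three cylinders share a vertical axis.


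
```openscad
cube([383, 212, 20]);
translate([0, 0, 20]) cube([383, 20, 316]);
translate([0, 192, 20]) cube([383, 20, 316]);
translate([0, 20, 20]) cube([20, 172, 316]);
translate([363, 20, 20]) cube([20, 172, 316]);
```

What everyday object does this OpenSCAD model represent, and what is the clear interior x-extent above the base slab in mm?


An open box. The internal width is 343 mm.

A 383×212 base slab with four walls standing on it — an open box. The base is 383 mm wide and the walls are 20 mm thick, so the internal width is 383 − 2 × 20 = 343 mm.


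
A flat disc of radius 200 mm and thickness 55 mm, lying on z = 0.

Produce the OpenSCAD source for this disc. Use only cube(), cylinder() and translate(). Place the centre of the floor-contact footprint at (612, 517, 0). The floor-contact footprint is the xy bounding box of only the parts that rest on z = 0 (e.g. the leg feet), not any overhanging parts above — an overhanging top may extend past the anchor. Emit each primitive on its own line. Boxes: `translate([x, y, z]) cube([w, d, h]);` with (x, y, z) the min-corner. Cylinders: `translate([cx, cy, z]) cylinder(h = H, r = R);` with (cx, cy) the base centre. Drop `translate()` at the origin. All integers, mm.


translate([612, 517, 0]) cylinder(h = 55, r = 200);


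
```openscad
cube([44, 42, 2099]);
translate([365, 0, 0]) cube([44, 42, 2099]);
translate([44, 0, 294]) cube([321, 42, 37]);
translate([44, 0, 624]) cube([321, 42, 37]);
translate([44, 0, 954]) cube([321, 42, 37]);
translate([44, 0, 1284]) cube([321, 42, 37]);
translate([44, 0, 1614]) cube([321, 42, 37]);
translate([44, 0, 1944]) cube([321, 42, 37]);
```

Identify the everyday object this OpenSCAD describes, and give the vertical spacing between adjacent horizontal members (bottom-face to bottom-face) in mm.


A ladder. The rung spacing is 330 mm.

Two tall 44×42 posts with 6 short bars between them — a ladder. Adjacent rungs sit at z = 294 and z = 624, so the spacing is 624 − 294 = 330 mm.


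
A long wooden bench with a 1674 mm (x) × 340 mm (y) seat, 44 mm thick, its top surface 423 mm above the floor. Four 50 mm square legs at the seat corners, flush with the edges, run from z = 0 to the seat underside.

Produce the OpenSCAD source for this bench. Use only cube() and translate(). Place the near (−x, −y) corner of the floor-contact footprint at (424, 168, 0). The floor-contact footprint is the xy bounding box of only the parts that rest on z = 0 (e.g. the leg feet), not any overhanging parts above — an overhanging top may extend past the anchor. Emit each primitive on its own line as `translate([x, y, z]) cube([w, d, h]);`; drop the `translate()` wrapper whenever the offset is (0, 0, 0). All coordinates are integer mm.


// leg_h = 423 − 44 = 379
translate([424, 168, 379]) cube([1674, 340, 44]);
translate([424, 168, 0]) cube([50, 50, 379]);
translate([424, 458, 0]) cube([50, 50, 379]);
translate([2048, 168, 0]) cube([50, 50, 379]);
translate([2048, 458, 0]) cube([50, 50, 379]);


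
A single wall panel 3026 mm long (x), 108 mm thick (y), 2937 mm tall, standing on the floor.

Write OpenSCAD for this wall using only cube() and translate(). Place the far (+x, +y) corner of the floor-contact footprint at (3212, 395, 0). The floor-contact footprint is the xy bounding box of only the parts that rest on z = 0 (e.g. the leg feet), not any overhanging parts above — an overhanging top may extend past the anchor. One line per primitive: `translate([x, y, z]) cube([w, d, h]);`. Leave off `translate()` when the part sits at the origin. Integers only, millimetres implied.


translate([186, 287, 0]) cube([3026, 108, 2937]);


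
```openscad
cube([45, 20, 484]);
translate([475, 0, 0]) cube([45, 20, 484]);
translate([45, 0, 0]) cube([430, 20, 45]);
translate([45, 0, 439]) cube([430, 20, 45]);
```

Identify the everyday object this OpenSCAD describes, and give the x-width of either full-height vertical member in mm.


A picture frame. The border width is 45 mm.

Four thin pieces enclosing a rectangular opening — a picture frame. The two full-height stiles are 484 mm tall; the top rail sits at z = 439 and is 45 mm tall, so the border above the opening is 484 − 439 = 45 mm, matching the stile x-width.


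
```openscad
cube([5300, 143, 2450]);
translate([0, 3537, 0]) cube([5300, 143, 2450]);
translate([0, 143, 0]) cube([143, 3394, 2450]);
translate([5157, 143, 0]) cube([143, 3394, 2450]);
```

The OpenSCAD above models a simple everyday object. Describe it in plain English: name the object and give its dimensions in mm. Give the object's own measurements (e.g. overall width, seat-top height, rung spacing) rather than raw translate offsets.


The wall frame of a small rectangular building: four walls, each 2450 mm tall and 143 mm thick, enclosing a footprint 5300 mm (x) by 3680 mm (y) outside-to-outside, with no floor or roof. The front and back walls (the −y and +y sides) span the full width; the two side walls fit between them.


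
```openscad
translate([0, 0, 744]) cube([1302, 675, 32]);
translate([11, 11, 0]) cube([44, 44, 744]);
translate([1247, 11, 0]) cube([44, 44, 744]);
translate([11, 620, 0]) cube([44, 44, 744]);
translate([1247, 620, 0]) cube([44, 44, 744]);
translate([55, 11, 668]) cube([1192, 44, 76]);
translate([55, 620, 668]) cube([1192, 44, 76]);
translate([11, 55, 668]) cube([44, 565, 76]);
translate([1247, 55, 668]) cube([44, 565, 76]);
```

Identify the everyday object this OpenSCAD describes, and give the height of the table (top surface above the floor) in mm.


A table. The table height is 776 mm.

A 1302×675×32 slab sits at z = 744 on four 44 mm square posts — a table. The top surface is at 744 + 32 = 776 mm.


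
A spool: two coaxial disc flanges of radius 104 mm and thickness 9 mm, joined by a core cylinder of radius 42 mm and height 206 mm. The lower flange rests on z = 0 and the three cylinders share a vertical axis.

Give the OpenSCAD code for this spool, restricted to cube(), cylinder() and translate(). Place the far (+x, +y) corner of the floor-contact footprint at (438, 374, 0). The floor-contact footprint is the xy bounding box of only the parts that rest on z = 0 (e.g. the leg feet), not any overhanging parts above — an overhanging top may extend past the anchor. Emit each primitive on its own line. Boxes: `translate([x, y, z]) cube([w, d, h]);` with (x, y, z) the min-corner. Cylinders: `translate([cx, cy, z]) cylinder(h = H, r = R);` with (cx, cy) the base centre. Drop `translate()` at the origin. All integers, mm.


translate([334, 270, 0]) cylinder(h = 9, r = 104);
translate([334, 270, 9]) cylinder(h = 206, r = 42);
translate([334, 270, 215]) cylinder(h = 9, r = 104);


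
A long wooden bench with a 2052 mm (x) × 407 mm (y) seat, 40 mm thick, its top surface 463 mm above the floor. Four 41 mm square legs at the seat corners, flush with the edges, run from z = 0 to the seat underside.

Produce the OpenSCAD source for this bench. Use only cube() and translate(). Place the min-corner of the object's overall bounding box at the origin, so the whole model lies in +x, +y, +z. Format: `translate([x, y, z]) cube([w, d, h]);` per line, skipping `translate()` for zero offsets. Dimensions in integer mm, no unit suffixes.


translate([0, 0, 423]) cube([2052, 407, 40]);
cube([41, 41, 423]);
translate([0, 366, 0]) cube([41, 41, 423]);
translate([2011, 0, 0]) cube([41, 41, 423]);
translate([2011, 366, 0]) cube([41, 41, 423]);


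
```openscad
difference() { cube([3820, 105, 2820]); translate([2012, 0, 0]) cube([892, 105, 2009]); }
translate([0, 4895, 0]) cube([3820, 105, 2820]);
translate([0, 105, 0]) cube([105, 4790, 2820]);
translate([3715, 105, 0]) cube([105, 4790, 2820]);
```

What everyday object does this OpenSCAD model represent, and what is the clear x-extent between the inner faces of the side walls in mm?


A single room. The interior width is 3610 mm.

Four walls enclosing a rectangle with a door in the front wall — a room. Outside width 3820 minus two 105 mm walls gives 3610 mm.


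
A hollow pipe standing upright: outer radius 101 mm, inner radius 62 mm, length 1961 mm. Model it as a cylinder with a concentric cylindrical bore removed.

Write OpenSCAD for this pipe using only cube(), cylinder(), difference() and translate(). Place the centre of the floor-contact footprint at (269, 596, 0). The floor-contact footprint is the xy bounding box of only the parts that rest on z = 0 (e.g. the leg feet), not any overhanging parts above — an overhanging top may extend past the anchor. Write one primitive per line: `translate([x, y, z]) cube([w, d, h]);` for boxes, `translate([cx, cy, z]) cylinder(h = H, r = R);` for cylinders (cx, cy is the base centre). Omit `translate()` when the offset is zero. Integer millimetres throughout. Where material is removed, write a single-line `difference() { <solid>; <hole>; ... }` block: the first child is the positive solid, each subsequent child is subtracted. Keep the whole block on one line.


difference() { translate([269, 596, 0]) cylinder(h = 1961, r = 101); translate([269, 596, 0]) cylinder(h = 1961, r = 62); }


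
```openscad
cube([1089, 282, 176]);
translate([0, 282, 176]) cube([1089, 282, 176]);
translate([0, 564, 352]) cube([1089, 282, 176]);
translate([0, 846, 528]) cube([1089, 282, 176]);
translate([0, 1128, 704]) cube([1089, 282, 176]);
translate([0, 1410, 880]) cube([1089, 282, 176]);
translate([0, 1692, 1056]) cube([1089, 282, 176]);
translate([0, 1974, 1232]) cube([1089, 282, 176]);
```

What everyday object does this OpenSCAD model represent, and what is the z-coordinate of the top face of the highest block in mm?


A staircase. The total rise is 1408 mm.

8 identical blocks, each offset up and back from the previous — a staircase. Each step is 176 mm tall and there are 8 of them, so the total rise is 8 × 176 = 1408 mm.


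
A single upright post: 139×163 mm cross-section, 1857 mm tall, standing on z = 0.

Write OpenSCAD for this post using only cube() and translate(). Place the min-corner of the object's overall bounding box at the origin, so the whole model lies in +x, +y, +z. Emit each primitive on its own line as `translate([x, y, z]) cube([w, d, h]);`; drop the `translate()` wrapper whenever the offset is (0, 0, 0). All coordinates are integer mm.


cube([139, 163, 1857]);


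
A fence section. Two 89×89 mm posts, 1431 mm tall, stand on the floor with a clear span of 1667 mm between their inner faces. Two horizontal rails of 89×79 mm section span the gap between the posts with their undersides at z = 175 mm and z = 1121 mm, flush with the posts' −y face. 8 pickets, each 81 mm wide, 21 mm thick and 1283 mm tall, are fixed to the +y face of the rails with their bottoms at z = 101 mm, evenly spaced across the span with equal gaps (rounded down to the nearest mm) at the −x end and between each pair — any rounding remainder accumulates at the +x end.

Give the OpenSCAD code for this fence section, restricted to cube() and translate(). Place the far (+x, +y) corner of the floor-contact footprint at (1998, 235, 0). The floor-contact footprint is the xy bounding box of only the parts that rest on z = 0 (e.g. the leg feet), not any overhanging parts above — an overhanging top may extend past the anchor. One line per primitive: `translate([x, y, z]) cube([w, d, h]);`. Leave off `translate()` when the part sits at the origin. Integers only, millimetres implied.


translate([153, 146, 0]) cube([89, 89, 1431]);
translate([1909, 146, 0]) cube([89, 89, 1431]);
translate([242, 146, 175]) cube([1667, 89, 79]);
translate([242, 146, 1121]) cube([1667, 89, 79]);
translate([355, 235, 101]) cube([81, 21, 1283]);
translate([549, 235, 101]) cube([81, 21, 1283]);
translate([743, 235, 101]) cube([81, 21, 1283]);
translate([937, 235, 101]) cube([81, 21, 1283]);
translate([1131, 235, 101]) cube([81, 21, 1283]);
translate([1325, 235, 101]) cube([81, 21, 1283]);
translate([1519, 235, 101]) cube([81, 21, 1283]);
translate([1713, 235, 101]) cube([81, 21, 1283]);


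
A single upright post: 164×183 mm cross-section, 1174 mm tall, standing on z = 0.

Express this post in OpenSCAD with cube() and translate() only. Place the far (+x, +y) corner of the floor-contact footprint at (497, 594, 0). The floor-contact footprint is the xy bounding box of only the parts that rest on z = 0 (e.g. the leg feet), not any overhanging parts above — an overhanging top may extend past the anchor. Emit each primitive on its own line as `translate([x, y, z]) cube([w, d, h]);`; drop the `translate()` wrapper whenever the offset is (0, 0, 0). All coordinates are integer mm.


translate([333, 411, 0]) cube([164, 183, 1174]);


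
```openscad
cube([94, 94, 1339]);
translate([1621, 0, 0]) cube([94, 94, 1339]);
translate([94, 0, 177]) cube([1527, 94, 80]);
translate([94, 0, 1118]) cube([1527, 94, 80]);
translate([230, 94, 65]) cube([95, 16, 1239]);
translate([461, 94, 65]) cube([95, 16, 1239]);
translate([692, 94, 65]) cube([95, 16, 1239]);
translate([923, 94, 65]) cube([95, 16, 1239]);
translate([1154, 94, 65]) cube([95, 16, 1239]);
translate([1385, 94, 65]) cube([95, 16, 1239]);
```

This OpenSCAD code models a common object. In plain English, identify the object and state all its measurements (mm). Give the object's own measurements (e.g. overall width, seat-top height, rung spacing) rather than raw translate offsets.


A fence section. Two 94×94 mm posts, 1339 mm tall, stand on the floor with a clear span of 1527 mm between their inner faces. Two horizontal rails of 94×80 mm section span the gap between the posts with their undersides at z = 177 mm and z = 1118 mm, flush with the posts' −y face. 6 pickets, each 95 mm wide, 16 mm thick and 1239 mm tall, are fixed to the +y face of the rails with their bottoms at z = 65 mm, spaced across the span with a 136 mm gap after the −x post and between neighbouring pickets, with 141 mm left before the +x post.


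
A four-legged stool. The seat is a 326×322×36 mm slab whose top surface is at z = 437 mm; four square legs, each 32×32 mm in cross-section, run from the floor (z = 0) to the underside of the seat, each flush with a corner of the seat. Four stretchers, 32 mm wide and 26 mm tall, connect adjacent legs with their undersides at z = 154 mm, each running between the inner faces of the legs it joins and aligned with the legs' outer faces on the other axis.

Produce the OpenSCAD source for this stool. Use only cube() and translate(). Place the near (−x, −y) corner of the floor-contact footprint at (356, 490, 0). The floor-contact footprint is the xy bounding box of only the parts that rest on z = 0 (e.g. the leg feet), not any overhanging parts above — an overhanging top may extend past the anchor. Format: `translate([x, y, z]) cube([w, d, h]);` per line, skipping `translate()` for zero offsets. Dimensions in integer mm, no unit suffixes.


// leg_h = 437 - 36 = 401
// stretcher span = 326 - 2*32 = 262
translate([356, 490, 401]) cube([326, 322, 36]);
translate([356, 490, 0]) cube([32, 32, 401]);
translate([650, 490, 0]) cube([32, 32, 401]);
translate([356, 780, 0]) cube([32, 32, 401]);
translate([650, 780, 0]) cube([32, 32, 401]);
translate([388, 490, 154]) cube([262, 32, 26]);
translate([388, 780, 154]) cube([262, 32, 26]);
translate([356, 522, 154]) cube([32, 258, 26]);
translate([650, 522, 154]) cube([32, 258, 26]);


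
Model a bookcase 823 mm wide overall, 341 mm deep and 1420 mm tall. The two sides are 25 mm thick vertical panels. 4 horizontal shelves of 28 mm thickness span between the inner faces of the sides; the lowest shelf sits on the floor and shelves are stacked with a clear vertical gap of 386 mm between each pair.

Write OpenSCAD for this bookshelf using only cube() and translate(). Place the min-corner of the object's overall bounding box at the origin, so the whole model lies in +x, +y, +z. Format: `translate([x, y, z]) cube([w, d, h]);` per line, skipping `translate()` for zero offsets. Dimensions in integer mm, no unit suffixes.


cube([25, 341, 1420]);
translate([798, 0, 0]) cube([25, 341, 1420]);
translate([25, 0, 0]) cube([773, 341, 28]);
translate([25, 0, 414]) cube([773, 341, 28]);
translate([25, 0, 828]) cube([773, 341, 28]);
translate([25, 0, 1242]) cube([773, 341, 28]);


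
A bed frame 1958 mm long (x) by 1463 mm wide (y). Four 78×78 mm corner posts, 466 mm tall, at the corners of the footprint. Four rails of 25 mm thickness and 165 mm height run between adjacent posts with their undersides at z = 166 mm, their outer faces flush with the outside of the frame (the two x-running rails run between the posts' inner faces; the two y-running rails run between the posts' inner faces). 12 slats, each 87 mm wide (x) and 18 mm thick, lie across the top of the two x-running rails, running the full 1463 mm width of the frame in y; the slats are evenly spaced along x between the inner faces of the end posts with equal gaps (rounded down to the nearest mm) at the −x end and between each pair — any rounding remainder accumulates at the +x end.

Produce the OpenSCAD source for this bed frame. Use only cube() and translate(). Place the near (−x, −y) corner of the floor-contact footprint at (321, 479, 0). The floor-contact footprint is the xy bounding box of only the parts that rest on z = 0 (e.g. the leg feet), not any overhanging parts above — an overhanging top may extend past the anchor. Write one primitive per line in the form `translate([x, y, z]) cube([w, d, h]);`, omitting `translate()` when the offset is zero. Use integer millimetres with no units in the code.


// slat z = rail_z + rail_h = 166 + 165 = 331
// slat gap = ⌊(1802 − 12·87) / 13⌋ = 58
translate([321, 479, 0]) cube([78, 78, 466]);
translate([321, 1864, 0]) cube([78, 78, 466]);
translate([2201, 479, 0]) cube([78, 78, 466]);
translate([2201, 1864, 0]) cube([78, 78, 466]);
translate([399, 479, 166]) cube([1802, 25, 165]);
translate([399, 1917, 166]) cube([1802, 25, 165]);
translate([321, 557, 166]) cube([25, 1307, 165]);
translate([2254, 557, 166]) cube([25, 1307, 165]);
translate([457, 479, 331]) cube([87, 1463, 18]);
translate([602, 479, 331]) cube([87, 1463, 18]);
translate([747, 479, 331]) cube([87, 1463, 18]);
translate([892, 479, 331]) cube([87, 1463, 18]);
translate([1037, 479, 331]) cube([87, 1463, 18]);
translate([1182, 479, 331]) cube([87, 1463, 18]);
translate([1327, 479, 331]) cube([87, 1463, 18]);
translate([1472, 479, 331]) cube([87, 1463, 18]);
translate([1617, 479, 331]) cube([87, 1463, 18]);
translate([1762, 479, 331]) cube([87, 1463, 18]);
translate([1907, 479, 331]) cube([87, 1463, 18]);
translate([2052, 479, 331]) cube([87, 1463, 18]);


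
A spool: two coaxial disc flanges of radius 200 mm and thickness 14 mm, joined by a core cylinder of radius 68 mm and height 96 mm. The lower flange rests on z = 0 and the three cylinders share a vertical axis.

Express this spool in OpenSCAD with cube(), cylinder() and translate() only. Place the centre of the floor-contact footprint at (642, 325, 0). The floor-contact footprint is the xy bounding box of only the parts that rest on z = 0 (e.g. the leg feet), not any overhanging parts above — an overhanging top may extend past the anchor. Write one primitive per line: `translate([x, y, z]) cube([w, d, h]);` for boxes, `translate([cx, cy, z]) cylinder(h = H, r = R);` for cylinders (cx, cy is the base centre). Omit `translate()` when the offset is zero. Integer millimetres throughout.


translate([642, 325, 0]) cylinder(h = 14, r = 200);
translate([642, 325, 14]) cylinder(h = 96, r = 68);
translate([642, 325, 110]) cylinder(h = 14, r = 200);


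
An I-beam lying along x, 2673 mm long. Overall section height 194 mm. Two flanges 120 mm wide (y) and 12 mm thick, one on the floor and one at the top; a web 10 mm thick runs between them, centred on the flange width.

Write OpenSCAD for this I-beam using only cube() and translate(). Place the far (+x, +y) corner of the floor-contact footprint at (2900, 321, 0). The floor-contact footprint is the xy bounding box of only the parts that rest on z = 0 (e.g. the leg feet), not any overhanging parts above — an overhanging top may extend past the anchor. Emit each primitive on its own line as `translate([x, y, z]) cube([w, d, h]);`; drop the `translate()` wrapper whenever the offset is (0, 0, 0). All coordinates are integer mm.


translate([227, 201, 0]) cube([2673, 120, 12]);
translate([227, 256, 12]) cube([2673, 10, 170]);
translate([227, 201, 182]) cube([2673, 120, 12]);


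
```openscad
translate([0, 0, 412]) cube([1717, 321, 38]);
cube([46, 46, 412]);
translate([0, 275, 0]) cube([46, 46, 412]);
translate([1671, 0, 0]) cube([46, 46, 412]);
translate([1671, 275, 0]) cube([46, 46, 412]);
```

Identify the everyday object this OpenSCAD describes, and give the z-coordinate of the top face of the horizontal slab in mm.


A bench. The seat-top height is 450 mm.

A long slab on four corner posts — a bench. The slab sits at z = 412 with thickness 38, so the top is 412 + 38 = 450 mm.


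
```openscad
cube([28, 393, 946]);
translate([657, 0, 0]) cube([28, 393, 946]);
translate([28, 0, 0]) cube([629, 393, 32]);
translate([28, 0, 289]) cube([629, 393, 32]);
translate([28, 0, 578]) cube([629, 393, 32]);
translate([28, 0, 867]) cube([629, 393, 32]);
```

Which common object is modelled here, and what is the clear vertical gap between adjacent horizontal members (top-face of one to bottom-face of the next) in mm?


A bookshelf. The clear shelf gap is 257 mm.

Two tall side panels with 4 horizontal boards between them — a bookshelf. The first two shelf undersides are at z = 0 and z = 289; with shelf thickness 32, the clear gap is 289 − 0 − 32 = 257 mm.


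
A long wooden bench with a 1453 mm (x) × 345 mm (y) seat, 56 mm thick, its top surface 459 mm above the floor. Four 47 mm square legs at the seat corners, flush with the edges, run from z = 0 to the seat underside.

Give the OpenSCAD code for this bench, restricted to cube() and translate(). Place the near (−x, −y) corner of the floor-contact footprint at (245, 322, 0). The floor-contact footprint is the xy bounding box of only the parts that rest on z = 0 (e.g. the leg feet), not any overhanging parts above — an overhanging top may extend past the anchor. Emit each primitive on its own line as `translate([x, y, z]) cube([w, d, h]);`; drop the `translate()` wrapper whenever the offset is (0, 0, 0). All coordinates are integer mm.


translate([245, 322, 403]) cube([1453, 345, 56]);
translate([245, 322, 0]) cube([47, 47, 403]);
translate([245, 620, 0]) cube([47, 47, 403]);
translate([1651, 322, 0]) cube([47, 47, 403]);
translate([1651, 620, 0]) cube([47, 47, 403]);


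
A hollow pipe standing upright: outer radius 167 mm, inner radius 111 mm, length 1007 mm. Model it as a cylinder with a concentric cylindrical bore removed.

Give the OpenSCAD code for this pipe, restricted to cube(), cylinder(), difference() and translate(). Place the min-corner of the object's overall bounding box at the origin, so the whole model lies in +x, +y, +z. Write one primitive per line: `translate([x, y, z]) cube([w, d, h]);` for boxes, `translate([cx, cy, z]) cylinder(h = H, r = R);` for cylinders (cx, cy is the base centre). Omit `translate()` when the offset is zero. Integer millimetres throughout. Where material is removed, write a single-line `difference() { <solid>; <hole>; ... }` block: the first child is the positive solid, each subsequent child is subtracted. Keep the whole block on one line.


difference() { translate([167, 167, 0]) cylinder(h = 1007, r = 167); translate([167, 167, 0]) cylinder(h = 1007, r = 111); }


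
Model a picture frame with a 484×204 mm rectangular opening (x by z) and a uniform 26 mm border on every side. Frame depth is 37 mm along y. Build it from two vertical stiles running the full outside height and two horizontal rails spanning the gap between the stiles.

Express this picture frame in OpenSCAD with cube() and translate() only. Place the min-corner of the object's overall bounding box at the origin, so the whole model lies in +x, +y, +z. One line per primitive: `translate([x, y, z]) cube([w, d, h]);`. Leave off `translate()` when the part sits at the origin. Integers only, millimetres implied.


cube([26, 37, 256]);
translate([510, 0, 0]) cube([26, 37, 256]);
translate([26, 0, 0]) cube([484, 37, 26]);
translate([26, 0, 230]) cube([484, 37, 26]);


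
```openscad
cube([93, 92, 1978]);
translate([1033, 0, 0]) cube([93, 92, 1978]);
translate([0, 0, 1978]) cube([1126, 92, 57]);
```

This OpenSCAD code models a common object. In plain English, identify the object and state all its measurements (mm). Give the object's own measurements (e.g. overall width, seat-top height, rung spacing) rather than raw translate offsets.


A door frame. The clear opening is 940 mm wide and 1978 mm high. Two 93 mm wide jambs, 92 mm deep, stand either side of the opening from the floor to the top of the opening. A 57 mm thick head sits across the top of both jambs, spanning the full outside width of the frame.


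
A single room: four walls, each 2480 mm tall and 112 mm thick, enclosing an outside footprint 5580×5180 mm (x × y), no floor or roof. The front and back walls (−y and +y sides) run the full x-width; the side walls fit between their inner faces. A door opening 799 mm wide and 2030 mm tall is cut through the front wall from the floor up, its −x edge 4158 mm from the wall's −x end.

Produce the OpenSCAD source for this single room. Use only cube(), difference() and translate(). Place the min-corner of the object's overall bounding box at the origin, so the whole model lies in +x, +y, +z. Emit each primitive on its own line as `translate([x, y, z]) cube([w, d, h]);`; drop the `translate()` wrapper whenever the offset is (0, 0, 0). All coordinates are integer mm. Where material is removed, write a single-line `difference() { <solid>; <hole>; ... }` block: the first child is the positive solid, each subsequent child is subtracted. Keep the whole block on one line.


difference() { cube([5580, 112, 2480]); translate([4158, 0, 0]) cube([799, 112, 2030]); }
translate([0, 5068, 0]) cube([5580, 112, 2480]);
translate([0, 112, 0]) cube([112, 4956, 2480]);
translate([5468, 112, 0]) cube([112, 4956, 2480]);


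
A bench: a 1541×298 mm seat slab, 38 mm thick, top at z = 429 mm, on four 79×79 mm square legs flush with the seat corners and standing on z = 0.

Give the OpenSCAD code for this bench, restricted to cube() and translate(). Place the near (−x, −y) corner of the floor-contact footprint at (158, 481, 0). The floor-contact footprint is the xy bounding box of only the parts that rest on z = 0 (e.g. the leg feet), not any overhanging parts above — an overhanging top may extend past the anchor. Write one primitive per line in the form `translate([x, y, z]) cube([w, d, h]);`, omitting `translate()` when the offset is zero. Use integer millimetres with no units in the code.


translate([158, 481, 391]) cube([1541, 298, 38]);
translate([158, 481, 0]) cube([79, 79, 391]);
translate([158, 700, 0]) cube([79, 79, 391]);
translate([1620, 481, 0]) cube([79, 79, 391]);
translate([1620, 700, 0]) cube([79, 79, 391]);


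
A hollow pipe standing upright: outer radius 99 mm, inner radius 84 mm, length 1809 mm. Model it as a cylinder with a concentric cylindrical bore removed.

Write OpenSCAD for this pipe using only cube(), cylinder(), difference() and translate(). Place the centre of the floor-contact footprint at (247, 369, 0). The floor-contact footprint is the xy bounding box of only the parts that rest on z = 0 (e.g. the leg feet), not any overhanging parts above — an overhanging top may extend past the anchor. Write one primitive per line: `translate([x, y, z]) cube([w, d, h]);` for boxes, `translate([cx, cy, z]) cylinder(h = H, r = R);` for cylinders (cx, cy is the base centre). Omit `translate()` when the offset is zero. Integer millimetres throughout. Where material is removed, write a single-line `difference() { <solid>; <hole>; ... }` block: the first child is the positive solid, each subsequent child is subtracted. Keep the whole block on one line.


difference() { translate([247, 369, 0]) cylinder(h = 1809, r = 99); translate([247, 369, 0]) cylinder(h = 1809, r = 84); }


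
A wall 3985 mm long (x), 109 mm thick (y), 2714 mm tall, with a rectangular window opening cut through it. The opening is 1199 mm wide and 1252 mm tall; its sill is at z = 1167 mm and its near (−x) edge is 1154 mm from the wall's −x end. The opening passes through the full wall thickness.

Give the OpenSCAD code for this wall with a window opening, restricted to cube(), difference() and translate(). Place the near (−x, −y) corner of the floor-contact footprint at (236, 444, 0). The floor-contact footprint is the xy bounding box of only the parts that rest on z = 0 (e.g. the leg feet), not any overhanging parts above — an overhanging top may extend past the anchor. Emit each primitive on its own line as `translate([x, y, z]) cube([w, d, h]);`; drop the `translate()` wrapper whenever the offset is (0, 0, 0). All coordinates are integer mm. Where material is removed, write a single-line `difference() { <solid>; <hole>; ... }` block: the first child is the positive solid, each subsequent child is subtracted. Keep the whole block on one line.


difference() { translate([236, 444, 0]) cube([3985, 109, 2714]); translate([1390, 444, 1167]) cube([1199, 109, 1252]); }


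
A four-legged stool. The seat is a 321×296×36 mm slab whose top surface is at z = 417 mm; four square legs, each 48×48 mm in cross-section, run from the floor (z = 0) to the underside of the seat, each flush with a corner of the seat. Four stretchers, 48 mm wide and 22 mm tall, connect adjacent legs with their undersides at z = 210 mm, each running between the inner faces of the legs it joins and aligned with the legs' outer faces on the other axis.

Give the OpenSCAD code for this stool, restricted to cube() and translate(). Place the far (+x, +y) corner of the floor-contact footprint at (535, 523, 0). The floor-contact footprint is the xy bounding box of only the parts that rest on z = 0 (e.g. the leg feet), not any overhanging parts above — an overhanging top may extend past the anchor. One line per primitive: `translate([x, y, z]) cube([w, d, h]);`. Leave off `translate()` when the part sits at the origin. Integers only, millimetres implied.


// leg_h = 417 - 36 = 381
// stretcher span = 321 - 2*48 = 225
translate([214, 227, 381]) cube([321, 296, 36]);
translate([214, 227, 0]) cube([48, 48, 381]);
translate([487, 227, 0]) cube([48, 48, 381]);
translate([214, 475, 0]) cube([48, 48, 381]);
translate([487, 475, 0]) cube([48, 48, 381]);
translate([262, 227, 210]) cube([225, 48, 22]);
translate([262, 475, 210]) cube([225, 48, 22]);
translate([214, 275, 210]) cube([48, 200, 22]);
translate([487, 275, 210]) cube([48, 200, 22]);
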